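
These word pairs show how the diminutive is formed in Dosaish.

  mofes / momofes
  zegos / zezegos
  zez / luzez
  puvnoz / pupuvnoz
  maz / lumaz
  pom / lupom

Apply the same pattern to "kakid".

puvnoz and maz both end in -z yet inflect differently (pupuvnoz, lumaz), so the final letter is not what conditions the rule; the number of vowels is.
"kakid" has 2 vowels. The stems with 2 vowels (zegos → zezegos, puvnoz → pupuvnoz, mofes → momofes) repeat the first consonant+vowel as a prefix.
So kakid → kakakid.

kakakid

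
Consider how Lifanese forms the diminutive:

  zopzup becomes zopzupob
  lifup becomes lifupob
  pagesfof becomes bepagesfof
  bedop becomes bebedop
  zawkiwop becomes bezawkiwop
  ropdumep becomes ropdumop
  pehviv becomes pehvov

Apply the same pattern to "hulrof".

behulrof

zopzup and bedop both end in -p yet inflect differently (zopzupob, bebedop), so the final letter is not what conditions the rule; the last vowel is.
"hulrof" has last vowel 'o'. The stems whose last vowel is 'o' (pagesfof → bepagesfof, bedop → bebedop, zawkiwop → bezawkiwop) add the prefix be-.
The other patterns: stems whose last vowel is 'u' add -ob; stems whose last vowel is 'e' or 'i' change the last vowel to 'o'.
So hulrof → behulrof.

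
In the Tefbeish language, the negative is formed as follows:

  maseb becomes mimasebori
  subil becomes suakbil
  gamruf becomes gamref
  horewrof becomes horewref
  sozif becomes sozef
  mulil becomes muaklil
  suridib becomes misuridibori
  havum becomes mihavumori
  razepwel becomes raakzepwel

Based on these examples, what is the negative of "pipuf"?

mulil and sozif both have last vowel 'i' yet inflect differently (muaklil, sozef), so the last vowel is not what conditions the rule; the final letter is.
"pipuf" ends in -f. The stems ending in -f (sozif → sozef, gamruf → gamref, horewrof → horewref) change the last vowel to 'e'.
The other patterns: stems ending in -l insert -ak- after the first vowel; stems ending in -b or -m add mi- … -ori around the stem.
So pipuf → pipef.

pipef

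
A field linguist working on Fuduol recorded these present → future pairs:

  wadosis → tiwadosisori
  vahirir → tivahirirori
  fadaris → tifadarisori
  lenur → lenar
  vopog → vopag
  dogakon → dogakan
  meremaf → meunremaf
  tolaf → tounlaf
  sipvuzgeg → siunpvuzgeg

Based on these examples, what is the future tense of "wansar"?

waunnsar

vahirir and lenur both end in -r yet inflect differently (tivahirirori, lenar), so the final letter is not what conditions the rule; the last vowel is.
"wansar" has last vowel 'a'. The stems whose last vowel is 'a' (meremaf → meunremaf, tolaf → tounlaf) insert -un- after the first vowel.
So wansar → waunnsar.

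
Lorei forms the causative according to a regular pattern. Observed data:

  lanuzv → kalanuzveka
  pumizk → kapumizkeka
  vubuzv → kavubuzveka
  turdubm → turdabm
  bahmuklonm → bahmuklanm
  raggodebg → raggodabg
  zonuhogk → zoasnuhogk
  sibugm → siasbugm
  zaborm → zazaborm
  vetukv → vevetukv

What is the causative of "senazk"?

pumizk and zonuhogk both end in -k yet inflect differently (kapumizkeka, zoasnuhogk), so the final letter is not what conditions the rule; the second-to-last letter is.
"senazk" has second-to-last letter 'z'. The stems whose second-to-last letter is 'z' (lanuzv → kalanuzveka, pumizk → kapumizkeka, vubuzv → kavubuzveka) add ka- … -eka around the stem.
The other patterns: stems whose second-to-last letter is 'b' or 'n' change the last vowel to 'a'; stems whose second-to-last letter is 'g' insert -as- after the first vowel; stems whose second-to-last letter is 'k' or 'r' repeat the first consonant+vowel as a prefix.
So senazk → kasenazkeka.

kasenazkeka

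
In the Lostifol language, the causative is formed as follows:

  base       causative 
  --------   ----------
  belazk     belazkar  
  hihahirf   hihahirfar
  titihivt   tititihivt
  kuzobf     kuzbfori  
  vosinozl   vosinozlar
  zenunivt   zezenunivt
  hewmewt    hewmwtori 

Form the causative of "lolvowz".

lolvwzori

zenunivt and hewmewt both end in -t yet inflect differently (zezenunivt, hewmwtori), so the final letter is not what conditions the rule; the second-to-last letter is.
"lolvowz" has second-to-last letter 'w'. The one such stem in the data (hewmewt → hewmwtori) deletes the last vowel and adds -ori (as does kuzobf), so the same rule applies.
So lolvowz → lolvwzori.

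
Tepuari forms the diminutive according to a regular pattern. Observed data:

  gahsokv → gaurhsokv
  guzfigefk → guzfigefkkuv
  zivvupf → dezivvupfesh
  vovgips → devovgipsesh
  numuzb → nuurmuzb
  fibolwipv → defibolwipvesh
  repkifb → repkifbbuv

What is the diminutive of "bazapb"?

repkifb and numuzb both end in -b yet inflect differently (repkifbbuv, nuurmuzb), so the final letter is not what conditions the rule; the second-to-last letter is.
"bazapb" has second-to-last letter 'p'. The stems whose second-to-last letter is 'p' (fibolwipv → defibolwipvesh, vovgips → devovgipsesh, zivvupf → dezivvupfesh) add de- … -esh around the stem.
The other patterns: stems whose second-to-last letter is 'f' double the final consonant and add -uv; stems whose second-to-last letter is 'k' or 'z' insert -ur- after the first vowel.
So bazapb → debazapbesh.

debazapbesh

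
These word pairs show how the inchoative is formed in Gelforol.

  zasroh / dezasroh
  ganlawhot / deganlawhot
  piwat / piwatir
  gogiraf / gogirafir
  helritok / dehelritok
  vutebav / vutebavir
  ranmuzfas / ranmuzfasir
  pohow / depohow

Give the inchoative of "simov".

desimov

"simov" has last vowel 'o'. The stems whose last vowel is 'o' (ganlawhot → deganlawhot, pohow → depohow, zasroh → dezasroh) add the prefix de-.
The other pattern: stems whose last vowel is 'a' add -ir.
So simov → desimov.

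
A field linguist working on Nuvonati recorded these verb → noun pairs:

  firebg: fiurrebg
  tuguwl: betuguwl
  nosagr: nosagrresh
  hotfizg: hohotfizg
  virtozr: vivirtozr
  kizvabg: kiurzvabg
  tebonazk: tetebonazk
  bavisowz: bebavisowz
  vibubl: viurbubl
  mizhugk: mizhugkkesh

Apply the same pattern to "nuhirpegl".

hotfizg and firebg both end in -g yet inflect differently (hohotfizg, fiurrebg), so the final letter is not what conditions the rule; the second-to-last letter is.
"nuhirpegl" has second-to-last letter 'g'. The stems whose second-to-last letter is 'g' (nosagr → nosagrresh, mizhugk → mizhugkkesh) double the final consonant and add -esh.
The other patterns: stems whose second-to-last letter is 'w' add the prefix be-; stems whose second-to-last letter is 'z' repeat the first consonant+vowel as a prefix; stems whose second-to-last letter is 'b' insert -ur- after the first vowel.
So nuhirpegl → nuhirpegllesh.

nuhirpegllesh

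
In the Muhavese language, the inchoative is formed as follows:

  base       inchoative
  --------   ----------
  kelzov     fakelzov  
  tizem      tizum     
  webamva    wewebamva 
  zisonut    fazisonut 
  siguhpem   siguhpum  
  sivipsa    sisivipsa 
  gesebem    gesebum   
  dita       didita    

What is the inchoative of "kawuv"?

fakawuv

siguhpem and sivipsa both begin with s- yet inflect differently (siguhpum, sisivipsa), so the first letter is not what conditions the rule; the final letter is.
"kawuv" ends in -v. The one such stem in the data (kelzov → fakelzov) adds the prefix fa-, so the same rule applies.
So kawuv → fakawuv.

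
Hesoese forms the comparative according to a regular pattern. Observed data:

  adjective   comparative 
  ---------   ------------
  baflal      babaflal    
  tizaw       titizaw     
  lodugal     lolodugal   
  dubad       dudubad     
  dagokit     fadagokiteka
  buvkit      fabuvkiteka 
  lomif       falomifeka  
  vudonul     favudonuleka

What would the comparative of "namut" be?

fanamuteka

baflal and vudonul both end in -l yet inflect differently (babaflal, favudonuleka), so the final letter is not what conditions the rule; the last vowel is.
"namut" has last vowel 'u'. The one such stem in the data (vudonul → favudonuleka) adds fa- … -eka around the stem, so the same rule applies.
So namut → fanamuteka.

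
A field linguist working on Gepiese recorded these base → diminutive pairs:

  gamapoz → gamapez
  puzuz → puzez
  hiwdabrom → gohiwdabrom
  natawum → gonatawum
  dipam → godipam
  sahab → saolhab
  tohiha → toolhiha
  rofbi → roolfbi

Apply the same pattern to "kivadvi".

gamapoz and hiwdabrom both have last vowel 'o' yet inflect differently (gamapez, gohiwdabrom), so the last vowel is not what conditions the rule; the final letter is.
"kivadvi" ends in -i. The one such stem in the data (rofbi → roolfbi) inserts -ol- after the first vowel (as do sahab, tohiha), so the same rule applies.
The other patterns: stems ending in -z change the last vowel to 'e'; stems ending in -m add the prefix go-.
So kivadvi → kiolvadvi.

kiolvadvi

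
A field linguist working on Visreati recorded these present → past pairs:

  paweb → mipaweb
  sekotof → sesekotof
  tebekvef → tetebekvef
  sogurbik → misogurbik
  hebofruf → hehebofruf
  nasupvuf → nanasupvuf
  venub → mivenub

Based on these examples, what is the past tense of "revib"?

mirevib

"revib" ends in -b. The stems ending in -b (paweb → mipaweb, venub → mivenub) add the prefix mi-.
The other pattern: stems ending in -f repeat the first consonant+vowel as a prefix.
So revib → mirevib.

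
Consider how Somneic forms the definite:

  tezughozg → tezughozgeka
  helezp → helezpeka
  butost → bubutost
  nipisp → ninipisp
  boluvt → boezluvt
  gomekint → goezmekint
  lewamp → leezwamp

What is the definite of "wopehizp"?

wopehizpeka

helezp and nipisp both end in -p yet inflect differently (helezpeka, ninipisp), so the final letter is not what conditions the rule; the second-to-last letter is.
"wopehizp" has second-to-last letter 'z'. The stems whose second-to-last letter is 'z' (tezughozg → tezughozgeka, helezp → helezpeka) add -eka.
So wopehizp → wopehizpeka.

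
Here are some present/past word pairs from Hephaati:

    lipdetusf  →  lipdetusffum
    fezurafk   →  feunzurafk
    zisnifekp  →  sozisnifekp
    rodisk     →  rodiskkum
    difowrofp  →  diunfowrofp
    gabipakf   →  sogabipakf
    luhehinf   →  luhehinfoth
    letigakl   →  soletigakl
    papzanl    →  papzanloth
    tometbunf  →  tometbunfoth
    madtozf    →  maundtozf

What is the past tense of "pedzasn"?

pedzasnnum

lipdetusf and gabipakf both end in -f yet inflect differently (lipdetusffum, sogabipakf), so the final letter is not what conditions the rule; the second-to-last letter is.
"pedzasn" has second-to-last letter 's'. The stems whose second-to-last letter is 's' (lipdetusf → lipdetusffum, rodisk → rodiskkum) double the final consonant and add -um.
So pedzasn → pedzasnnum.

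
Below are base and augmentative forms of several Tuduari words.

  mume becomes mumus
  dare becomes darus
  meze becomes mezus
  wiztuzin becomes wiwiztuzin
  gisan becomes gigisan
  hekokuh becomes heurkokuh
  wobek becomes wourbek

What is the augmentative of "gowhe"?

"gowhe" ends in -e. The stems ending in -e (mume → mumus, dare → darus, meze → mezus) drop the final letter and add -us.
So gowhe → gowhus.

gowhus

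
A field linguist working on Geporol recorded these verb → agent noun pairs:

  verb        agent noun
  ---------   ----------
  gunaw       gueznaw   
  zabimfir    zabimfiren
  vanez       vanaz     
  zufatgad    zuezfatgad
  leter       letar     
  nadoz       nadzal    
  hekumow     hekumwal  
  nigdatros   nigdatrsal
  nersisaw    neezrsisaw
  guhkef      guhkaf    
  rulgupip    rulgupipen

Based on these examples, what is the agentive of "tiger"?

nadoz and vanez both end in -z yet inflect differently (nadzal, vanaz), so the final letter is not what conditions the rule; the last vowel is.
"tiger" has last vowel 'e'. The stems whose last vowel is 'e' (leter → letar, guhkef → guhkaf, vanez → vanaz) change the last vowel to 'a'.
So tiger → tigar.

tigar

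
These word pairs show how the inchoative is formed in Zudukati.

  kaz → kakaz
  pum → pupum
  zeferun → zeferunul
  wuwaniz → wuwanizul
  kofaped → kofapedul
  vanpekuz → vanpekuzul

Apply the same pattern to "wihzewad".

"wihzewad" has 3 vowels. The stems with 3 vowels (zeferun → zeferunul, wuwaniz → wuwanizul, kofaped → kofapedul) add -ul.
The other pattern: stems with 1 vowel repeat the first consonant+vowel as a prefix.
So wihzewad → wihzewadul.

wihzewadul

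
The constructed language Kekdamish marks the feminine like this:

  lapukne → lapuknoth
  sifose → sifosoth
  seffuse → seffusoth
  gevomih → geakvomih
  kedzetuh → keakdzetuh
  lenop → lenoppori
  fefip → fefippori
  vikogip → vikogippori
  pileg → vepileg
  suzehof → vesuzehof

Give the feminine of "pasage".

pasagoth

gevomih and fefip both have last vowel 'i' yet inflect differently (geakvomih, fefippori), so the last vowel is not what conditions the rule; the final letter is.
"pasage" ends in -e. The stems ending in -e (lapukne → lapuknoth, sifose → sifosoth, seffuse → seffusoth) drop the final letter and add -oth.
So pasage → pasagoth.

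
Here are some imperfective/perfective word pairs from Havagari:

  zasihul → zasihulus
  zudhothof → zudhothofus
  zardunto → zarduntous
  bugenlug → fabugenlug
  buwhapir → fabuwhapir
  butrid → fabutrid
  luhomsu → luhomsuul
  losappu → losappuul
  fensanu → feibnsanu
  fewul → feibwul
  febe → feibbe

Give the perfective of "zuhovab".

luhomsu and fensanu both end in -u yet inflect differently (luhomsuul, feibnsanu), so the final letter is not what conditions the rule; the first letter is.
"zuhovab" begins with z-. The stems beginning with z- (zasihul → zasihulus, zudhothof → zudhothofus, zardunto → zarduntous) add -us.
The other patterns: stems beginning with b- add the prefix fa-; stems beginning with l- add -ul; stems beginning with f- insert -ib- after the first vowel.
So zuhovab → zuhovabus.

zuhovabus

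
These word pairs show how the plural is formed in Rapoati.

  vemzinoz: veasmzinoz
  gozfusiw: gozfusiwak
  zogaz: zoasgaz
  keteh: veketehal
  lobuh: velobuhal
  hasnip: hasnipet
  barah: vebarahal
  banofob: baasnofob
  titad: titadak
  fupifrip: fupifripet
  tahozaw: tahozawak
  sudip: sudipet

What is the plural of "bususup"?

bususupet

barah and zogaz both have last vowel 'a' yet inflect differently (vebarahal, zoasgaz), so the last vowel is not what conditions the rule; the final letter is.
"bususup" ends in -p. The stems ending in -p (hasnip → hasnipet, fupifrip → fupifripet, sudip → sudipet) add -et.
The other patterns: stems ending in -h add ve- … -al around the stem; stems ending in -b or -z insert -as- after the first vowel; stems ending in -d or -w add -ak.
So bususup → bususupet.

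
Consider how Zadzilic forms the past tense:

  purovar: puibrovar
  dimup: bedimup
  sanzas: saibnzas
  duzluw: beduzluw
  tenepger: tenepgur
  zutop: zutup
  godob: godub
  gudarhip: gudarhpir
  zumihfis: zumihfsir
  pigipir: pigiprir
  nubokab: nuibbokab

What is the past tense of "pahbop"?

pahbup

tenepger and purovar both end in -r yet inflect differently (tenepgur, puibrovar), so the final letter is not what conditions the rule; the last vowel is.
"pahbop" has last vowel 'o'. The stems whose last vowel is 'o' (godob → godub, zutop → zutup) change the last vowel to 'u'.
So pahbop → pahbup.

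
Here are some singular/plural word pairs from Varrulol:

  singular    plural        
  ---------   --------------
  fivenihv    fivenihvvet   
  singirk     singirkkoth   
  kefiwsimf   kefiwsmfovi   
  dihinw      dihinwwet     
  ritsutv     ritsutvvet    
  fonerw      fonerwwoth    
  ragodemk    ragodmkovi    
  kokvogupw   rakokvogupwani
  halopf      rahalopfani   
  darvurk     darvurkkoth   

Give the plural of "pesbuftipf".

rapesbuftipfani

"pesbuftipf" has second-to-last letter 'p'. The stems whose second-to-last letter is 'p' (halopf → rahalopfani, kokvogupw → rakokvogupwani) add ra- … -ani around the stem.
So pesbuftipf → rapesbuftipfani.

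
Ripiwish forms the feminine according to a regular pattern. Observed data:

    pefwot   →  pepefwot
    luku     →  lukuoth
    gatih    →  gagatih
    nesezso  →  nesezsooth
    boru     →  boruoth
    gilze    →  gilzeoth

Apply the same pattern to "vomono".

nesezso and pefwot both have last vowel 'o' yet inflect differently (nesezsooth, pepefwot), so the last vowel is not what conditions the rule; whether the stem ends in a vowel or a consonant is.
"vomono" ends in a vowel. The stems ending in a vowel (luku → lukuoth, nesezso → nesezsooth, gilze → gilzeoth) add -oth.
The other pattern: stems ending in a consonant repeat the first consonant+vowel as a prefix.
So vomono → vomonooth.

vomonooth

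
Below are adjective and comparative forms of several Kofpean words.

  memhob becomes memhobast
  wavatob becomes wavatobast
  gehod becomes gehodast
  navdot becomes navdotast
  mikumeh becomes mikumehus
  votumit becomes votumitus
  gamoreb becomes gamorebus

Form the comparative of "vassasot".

navdot and votumit both end in -t yet inflect differently (navdotast, votumitus), so the final letter is not what conditions the rule; the last vowel is.
"vassasot" has last vowel 'o'. The stems whose last vowel is 'o' (memhob → memhobast, wavatob → wavatobast, gehod → gehodast) add -ast.
So vassasot → vassasotast.

vassasotast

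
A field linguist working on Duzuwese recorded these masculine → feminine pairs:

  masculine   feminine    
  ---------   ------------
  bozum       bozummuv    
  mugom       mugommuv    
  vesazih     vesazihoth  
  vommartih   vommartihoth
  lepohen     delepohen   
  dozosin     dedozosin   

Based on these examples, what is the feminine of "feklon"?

"feklon" ends in -n. The stems ending in -n (dozosin → dedozosin, lepohen → delepohen) add the prefix de-.
So feklon → defeklon.

defeklon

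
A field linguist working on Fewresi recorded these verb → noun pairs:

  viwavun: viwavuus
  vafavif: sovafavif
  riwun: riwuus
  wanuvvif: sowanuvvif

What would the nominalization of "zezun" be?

viwavun and vafavif both begin with v- yet inflect differently (viwavuus, sovafavif), so the first letter is not what conditions the rule; the final letter is.
"zezun" ends in -n. The stems ending in -n (riwun → riwuus, viwavun → viwavuus) drop the final letter and add -us.
So zezun → zezuus.

zezuus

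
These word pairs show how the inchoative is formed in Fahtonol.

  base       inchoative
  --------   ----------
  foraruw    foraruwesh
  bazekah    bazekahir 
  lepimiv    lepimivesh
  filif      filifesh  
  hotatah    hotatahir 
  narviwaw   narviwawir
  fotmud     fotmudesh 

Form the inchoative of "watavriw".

narviwaw and foraruw both end in -w yet inflect differently (narviwawir, foraruwesh), so the final letter is not what conditions the rule; the last vowel is.
"watavriw" has last vowel 'i'. The stems whose last vowel is 'i' (lepimiv → lepimivesh, filif → filifesh) add -esh.
So watavriw → watavriwesh.

watavriwesh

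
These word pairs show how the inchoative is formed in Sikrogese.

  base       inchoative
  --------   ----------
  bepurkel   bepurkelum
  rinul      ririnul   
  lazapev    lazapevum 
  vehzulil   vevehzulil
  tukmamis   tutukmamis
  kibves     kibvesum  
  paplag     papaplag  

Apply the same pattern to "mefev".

bepurkel and vehzulil both end in -l yet inflect differently (bepurkelum, vevehzulil), so the final letter is not what conditions the rule; the last vowel is.
"mefev" has last vowel 'e'. The stems whose last vowel is 'e' (bepurkel → bepurkelum, lazapev → lazapevum, kibves → kibvesum) add -um.
The other pattern: stems whose last vowel is 'a', 'i' or 'u' repeat the first consonant+vowel as a prefix.
So mefev → mefevum.

mefevum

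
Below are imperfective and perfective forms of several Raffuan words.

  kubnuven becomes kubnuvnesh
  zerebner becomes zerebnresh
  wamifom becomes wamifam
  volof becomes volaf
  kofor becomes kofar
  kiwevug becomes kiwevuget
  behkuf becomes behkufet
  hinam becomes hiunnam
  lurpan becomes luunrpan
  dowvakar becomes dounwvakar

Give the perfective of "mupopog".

zerebner and kofor both end in -r yet inflect differently (zerebnresh, kofar), so the final letter is not what conditions the rule; the last vowel is.
"mupopog" has last vowel 'o'. The stems whose last vowel is 'o' (wamifom → wamifam, volof → volaf, kofor → kofar) change the last vowel to 'a'.
So mupopog → mupopag.

mupopag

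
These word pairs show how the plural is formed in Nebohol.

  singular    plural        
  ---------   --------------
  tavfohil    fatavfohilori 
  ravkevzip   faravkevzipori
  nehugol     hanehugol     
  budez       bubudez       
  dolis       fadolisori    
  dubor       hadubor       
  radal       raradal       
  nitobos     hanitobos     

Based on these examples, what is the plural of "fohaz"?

fofohaz

tavfohil and nehugol both end in -l yet inflect differently (fatavfohilori, hanehugol), so the final letter is not what conditions the rule; the last vowel is.
"fohaz" has last vowel 'a'. The one such stem in the data (radal → raradal) repeats the first consonant+vowel as a prefix (as does budez), so the same rule applies.
The other patterns: stems whose last vowel is 'i' add fa- … -ori around the stem; stems whose last vowel is 'o' add the prefix ha-.
So fohaz → fofohaz.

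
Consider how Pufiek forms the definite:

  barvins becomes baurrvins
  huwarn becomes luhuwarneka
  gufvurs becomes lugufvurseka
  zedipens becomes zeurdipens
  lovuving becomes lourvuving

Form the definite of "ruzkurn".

luruzkurneka

barvins and gufvurs both end in -s yet inflect differently (baurrvins, lugufvurseka), so the final letter is not what conditions the rule; the second-to-last letter is.
"ruzkurn" has second-to-last letter 'r'. The stems whose second-to-last letter is 'r' (huwarn → luhuwarneka, gufvurs → lugufvurseka) add lu- … -eka around the stem.
So ruzkurn → luruzkurneka.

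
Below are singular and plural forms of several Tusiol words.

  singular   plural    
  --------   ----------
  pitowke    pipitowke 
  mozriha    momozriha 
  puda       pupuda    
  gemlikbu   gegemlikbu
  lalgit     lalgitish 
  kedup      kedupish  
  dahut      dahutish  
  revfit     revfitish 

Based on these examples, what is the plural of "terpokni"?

gemlikbu and kedup both have last vowel 'u' yet inflect differently (gegemlikbu, kedupish), so the last vowel is not what conditions the rule; whether the stem ends in a vowel or a consonant is.
"terpokni" ends in a vowel. The stems ending in a vowel (pitowke → pipitowke, mozriha → momozriha, puda → pupuda) repeat the first consonant+vowel as a prefix.
The other pattern: stems ending in a consonant add -ish.
So terpokni → teterpokni.

teterpokni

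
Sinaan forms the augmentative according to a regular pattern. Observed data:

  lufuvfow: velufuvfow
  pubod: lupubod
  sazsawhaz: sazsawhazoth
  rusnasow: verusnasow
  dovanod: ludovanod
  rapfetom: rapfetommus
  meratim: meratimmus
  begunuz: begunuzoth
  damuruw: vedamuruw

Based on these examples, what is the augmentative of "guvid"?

luguvid

"guvid" ends in -d. The stems ending in -d (pubod → lupubod, dovanod → ludovanod) add the prefix lu-.
The other patterns: stems ending in -m double the final consonant and add -us; stems ending in -w add the prefix ve-; stems ending in -z add -oth.
So guvid → luguvid.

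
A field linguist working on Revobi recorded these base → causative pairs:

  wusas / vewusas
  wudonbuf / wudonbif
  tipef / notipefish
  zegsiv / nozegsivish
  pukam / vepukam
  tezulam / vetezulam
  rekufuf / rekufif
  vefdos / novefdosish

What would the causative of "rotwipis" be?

"rotwipis" has last vowel 'i'. The one such stem in the data (zegsiv → nozegsivish) adds no- … -ish around the stem, so the same rule applies.
The other patterns: stems whose last vowel is 'u' change the last vowel to 'i'; stems whose last vowel is 'a' add the prefix ve-.
So rotwipis → norotwipisish.

norotwipisish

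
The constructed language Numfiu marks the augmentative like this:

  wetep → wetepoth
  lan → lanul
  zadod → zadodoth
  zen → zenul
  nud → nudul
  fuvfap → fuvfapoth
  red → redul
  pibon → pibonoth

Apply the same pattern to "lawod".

lawodoth

zadod and red both end in -d yet inflect differently (zadodoth, redul), so the final letter is not what conditions the rule; the number of vowels is.
"lawod" has 2 vowels. The stems with 2 vowels (fuvfap → fuvfapoth, zadod → zadodoth, pibon → pibonoth) add -oth.
The other pattern: stems with 1 vowel add -ul.
So lawod → lawodoth.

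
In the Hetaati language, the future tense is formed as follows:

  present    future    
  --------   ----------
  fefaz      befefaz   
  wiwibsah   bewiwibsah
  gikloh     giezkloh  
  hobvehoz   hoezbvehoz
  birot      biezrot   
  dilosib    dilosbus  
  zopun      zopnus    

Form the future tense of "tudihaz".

betudihaz

"tudihaz" has last vowel 'a'. The stems whose last vowel is 'a' (fefaz → befefaz, wiwibsah → bewiwibsah) add the prefix be-.
So tudihaz → betudihaz.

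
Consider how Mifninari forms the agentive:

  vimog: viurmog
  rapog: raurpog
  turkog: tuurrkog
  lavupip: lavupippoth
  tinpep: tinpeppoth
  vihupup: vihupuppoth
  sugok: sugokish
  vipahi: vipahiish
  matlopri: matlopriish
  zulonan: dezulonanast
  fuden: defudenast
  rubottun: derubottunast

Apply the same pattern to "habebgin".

dehabebginast

"habebgin" ends in -n. The stems ending in -n (zulonan → dezulonanast, fuden → defudenast, rubottun → derubottunast) add de- … -ast around the stem.
The other patterns: stems ending in -g insert -ur- after the first vowel; stems ending in -p double the final consonant and add -oth; stems ending in -i or -k add -ish.
So habebgin → dehabebginast.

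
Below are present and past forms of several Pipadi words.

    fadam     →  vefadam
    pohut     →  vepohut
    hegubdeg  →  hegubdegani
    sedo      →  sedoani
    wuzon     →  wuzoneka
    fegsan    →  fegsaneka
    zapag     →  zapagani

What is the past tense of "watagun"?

"watagun" ends in -n. The stems ending in -n (fegsan → fegsaneka, wuzon → wuzoneka) add -eka.
So watagun → wataguneka.

wataguneka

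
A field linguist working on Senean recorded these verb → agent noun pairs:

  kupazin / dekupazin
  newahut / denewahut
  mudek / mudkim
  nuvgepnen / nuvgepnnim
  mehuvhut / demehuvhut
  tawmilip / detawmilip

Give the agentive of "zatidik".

dezatidik

"zatidik" has last vowel 'i'. The stems whose last vowel is 'i' (kupazin → dekupazin, tawmilip → detawmilip) add the prefix de-.
So zatidik → dezatidik.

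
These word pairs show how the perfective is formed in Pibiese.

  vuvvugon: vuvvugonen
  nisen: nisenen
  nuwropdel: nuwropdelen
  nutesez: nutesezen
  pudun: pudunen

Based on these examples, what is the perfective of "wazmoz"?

Every pair shown (vuvvugon → vuvvugonen, nisen → nisenen, nuwropdel → nuwropdelen, …) follows the same rule: add -en.
So wazmoz → wazmozen.

wazmozen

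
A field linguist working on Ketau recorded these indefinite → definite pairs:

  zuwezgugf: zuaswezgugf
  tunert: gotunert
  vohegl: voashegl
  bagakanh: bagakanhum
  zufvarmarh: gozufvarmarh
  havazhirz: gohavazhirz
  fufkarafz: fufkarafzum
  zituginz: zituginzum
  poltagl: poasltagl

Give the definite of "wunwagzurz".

gowunwagzurz

zufvarmarh and bagakanh both end in -h yet inflect differently (gozufvarmarh, bagakanhum), so the final letter is not what conditions the rule; the second-to-last letter is.
"wunwagzurz" has second-to-last letter 'r'. The stems whose second-to-last letter is 'r' (havazhirz → gohavazhirz, zufvarmarh → gozufvarmarh, tunert → gotunert) add the prefix go-.
So wunwagzurz → gowunwagzurz.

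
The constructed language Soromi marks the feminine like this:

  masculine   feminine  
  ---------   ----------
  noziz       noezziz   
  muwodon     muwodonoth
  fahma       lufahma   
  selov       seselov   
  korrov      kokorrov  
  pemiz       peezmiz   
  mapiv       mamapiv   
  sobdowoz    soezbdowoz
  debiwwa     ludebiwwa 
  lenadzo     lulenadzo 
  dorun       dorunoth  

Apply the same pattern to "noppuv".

sobdowoz and korrov both have last vowel 'o' yet inflect differently (soezbdowoz, kokorrov), so the last vowel is not what conditions the rule; the final letter is.
"noppuv" ends in -v. The stems ending in -v (korrov → kokorrov, mapiv → mamapiv, selov → seselov) repeat the first consonant+vowel as a prefix.
So noppuv → nonoppuv.

nonoppuv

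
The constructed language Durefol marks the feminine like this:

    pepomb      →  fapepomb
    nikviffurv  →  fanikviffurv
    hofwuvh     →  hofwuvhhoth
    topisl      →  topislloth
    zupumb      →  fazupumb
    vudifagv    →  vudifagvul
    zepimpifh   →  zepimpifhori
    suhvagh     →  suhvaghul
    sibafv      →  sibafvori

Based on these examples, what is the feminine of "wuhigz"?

zepimpifh and hofwuvh both end in -h yet inflect differently (zepimpifhori, hofwuvhhoth), so the final letter is not what conditions the rule; the second-to-last letter is.
"wuhigz" has second-to-last letter 'g'. The stems whose second-to-last letter is 'g' (suhvagh → suhvaghul, vudifagv → vudifagvul) add -ul.
The other patterns: stems whose second-to-last letter is 'f' add -ori; stems whose second-to-last letter is 's' or 'v' double the final consonant and add -oth; stems whose second-to-last letter is 'm' or 'r' add the prefix fa-.
So wuhigz → wuhigzul.

wuhigzul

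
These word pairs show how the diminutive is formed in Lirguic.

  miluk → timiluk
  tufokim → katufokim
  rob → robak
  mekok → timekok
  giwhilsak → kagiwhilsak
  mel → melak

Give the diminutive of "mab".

mabak

miluk and giwhilsak both end in -k yet inflect differently (timiluk, kagiwhilsak), so the final letter is not what conditions the rule; the number of vowels is.
"mab" has 1 vowel. The stems with 1 vowel (rob → robak, mel → melak) add -ak.
The other patterns: stems with 2 vowels add the prefix ti-; stems with 3 vowels add the prefix ka-.
So mab → mabak.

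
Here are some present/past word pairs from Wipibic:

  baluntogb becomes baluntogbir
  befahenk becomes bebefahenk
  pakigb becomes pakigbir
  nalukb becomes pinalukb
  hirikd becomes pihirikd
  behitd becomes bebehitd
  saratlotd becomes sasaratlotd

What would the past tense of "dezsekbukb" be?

pidezsekbukb

nalukb and pakigb both end in -b yet inflect differently (pinalukb, pakigbir), so the final letter is not what conditions the rule; the second-to-last letter is.
"dezsekbukb" has second-to-last letter 'k'. The stems whose second-to-last letter is 'k' (hirikd → pihirikd, nalukb → pinalukb) add the prefix pi-.
So dezsekbukb → pidezsekbukb.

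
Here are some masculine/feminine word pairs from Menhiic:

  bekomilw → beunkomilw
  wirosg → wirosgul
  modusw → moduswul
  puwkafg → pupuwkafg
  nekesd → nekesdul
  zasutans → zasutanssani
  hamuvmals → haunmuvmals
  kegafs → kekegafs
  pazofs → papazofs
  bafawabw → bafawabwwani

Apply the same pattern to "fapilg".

faunpilg

zasutans and pazofs both end in -s yet inflect differently (zasutanssani, papazofs), so the final letter is not what conditions the rule; the second-to-last letter is.
"fapilg" has second-to-last letter 'l'. The stems whose second-to-last letter is 'l' (bekomilw → beunkomilw, hamuvmals → haunmuvmals) insert -un- after the first vowel.
So fapilg → faunpilg.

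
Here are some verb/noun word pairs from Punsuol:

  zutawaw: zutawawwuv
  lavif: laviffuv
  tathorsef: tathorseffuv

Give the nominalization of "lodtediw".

lodtediwwuv

Every pair shown (zutawaw → zutawawwuv, lavif → laviffuv, tathorsef → tathorseffuv) follows the same rule: double the final consonant and add -uv.
So lodtediw → lodtediwwuv.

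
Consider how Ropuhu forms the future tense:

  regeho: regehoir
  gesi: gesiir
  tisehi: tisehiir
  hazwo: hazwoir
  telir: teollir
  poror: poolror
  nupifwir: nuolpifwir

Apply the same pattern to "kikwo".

gesi and telir both have last vowel 'i' yet inflect differently (gesiir, teollir), so the last vowel is not what conditions the rule; whether the stem ends in a vowel or a consonant is.
"kikwo" ends in a vowel. The stems ending in a vowel (regeho → regehoir, gesi → gesiir, tisehi → tisehiir) add -ir.
The other pattern: stems ending in a consonant insert -ol- after the first vowel.
So kikwo → kikwoir.

kikwoir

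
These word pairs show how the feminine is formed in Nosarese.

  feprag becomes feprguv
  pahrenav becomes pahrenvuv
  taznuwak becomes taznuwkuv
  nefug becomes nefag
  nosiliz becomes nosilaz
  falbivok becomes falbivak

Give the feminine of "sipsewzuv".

sipsewzav

feprag and nefug both end in -g yet inflect differently (feprguv, nefag), so the final letter is not what conditions the rule; the last vowel is.
"sipsewzuv" has last vowel 'u'. The one such stem in the data (nefug → nefag) changes the last vowel to 'a' (as do nosiliz, falbivok), so the same rule applies.
So sipsewzuv → sipsewzav.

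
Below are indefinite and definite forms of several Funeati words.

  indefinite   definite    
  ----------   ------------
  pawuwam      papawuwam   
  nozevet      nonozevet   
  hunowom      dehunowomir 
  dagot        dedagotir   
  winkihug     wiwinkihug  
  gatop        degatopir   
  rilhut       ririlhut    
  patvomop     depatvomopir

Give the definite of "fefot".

hunowom and pawuwam both end in -m yet inflect differently (dehunowomir, papawuwam), so the final letter is not what conditions the rule; the last vowel is.
"fefot" has last vowel 'o'. The stems whose last vowel is 'o' (gatop → degatopir, dagot → dedagotir, hunowom → dehunowomir) add de- … -ir around the stem.
The other pattern: stems whose last vowel is 'a', 'e' or 'u' repeat the first consonant+vowel as a prefix.
So fefot → defefotir.

defefotir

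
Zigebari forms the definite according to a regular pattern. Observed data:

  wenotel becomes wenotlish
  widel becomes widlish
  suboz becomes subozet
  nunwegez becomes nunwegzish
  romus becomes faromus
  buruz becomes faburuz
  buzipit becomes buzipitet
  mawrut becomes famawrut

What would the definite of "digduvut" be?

buruz and nunwegez both end in -z yet inflect differently (faburuz, nunwegzish), so the final letter is not what conditions the rule; the last vowel is.
"digduvut" has last vowel 'u'. The stems whose last vowel is 'u' (romus → faromus, buruz → faburuz, mawrut → famawrut) add the prefix fa-.
So digduvut → fadigduvut.

fadigduvut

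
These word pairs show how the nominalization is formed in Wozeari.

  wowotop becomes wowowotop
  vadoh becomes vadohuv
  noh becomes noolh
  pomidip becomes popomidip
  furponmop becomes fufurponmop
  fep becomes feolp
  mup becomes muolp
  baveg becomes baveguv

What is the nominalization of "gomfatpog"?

"gomfatpog" has 3 vowels. The stems with 3 vowels (pomidip → popomidip, furponmop → fufurponmop, wowotop → wowowotop) repeat the first consonant+vowel as a prefix.
So gomfatpog → gogomfatpog.

gogomfatpog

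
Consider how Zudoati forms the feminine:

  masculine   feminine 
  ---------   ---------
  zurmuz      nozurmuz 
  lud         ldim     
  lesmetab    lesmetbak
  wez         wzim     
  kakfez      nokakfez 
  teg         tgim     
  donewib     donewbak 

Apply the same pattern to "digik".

nodigik

wez and zurmuz both end in -z yet inflect differently (wzim, nozurmuz), so the final letter is not what conditions the rule; the number of vowels is.
"digik" has 2 vowels. The stems with 2 vowels (zurmuz → nozurmuz, kakfez → nokakfez) add the prefix no-.
So digik → nodigik.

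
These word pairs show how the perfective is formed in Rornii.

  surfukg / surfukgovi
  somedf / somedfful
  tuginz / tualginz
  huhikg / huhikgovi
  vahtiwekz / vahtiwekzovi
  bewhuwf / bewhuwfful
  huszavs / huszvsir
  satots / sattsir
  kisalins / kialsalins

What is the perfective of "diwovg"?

vahtiwekz and tuginz both end in -z yet inflect differently (vahtiwekzovi, tualginz), so the final letter is not what conditions the rule; the second-to-last letter is.
"diwovg" has second-to-last letter 'v'. The one such stem in the data (huszavs → huszvsir) deletes the last vowel and adds -ir (as does satots), so the same rule applies.
So diwovg → diwvgir.

diwvgir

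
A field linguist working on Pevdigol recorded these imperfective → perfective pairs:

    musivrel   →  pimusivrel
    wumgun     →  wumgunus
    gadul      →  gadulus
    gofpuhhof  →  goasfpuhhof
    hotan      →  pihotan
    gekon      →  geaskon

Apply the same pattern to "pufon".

puasfon

wumgun and gekon both end in -n yet inflect differently (wumgunus, geaskon), so the final letter is not what conditions the rule; the last vowel is.
"pufon" has last vowel 'o'. The stems whose last vowel is 'o' (gofpuhhof → goasfpuhhof, gekon → geaskon) insert -as- after the first vowel.
The other patterns: stems whose last vowel is 'u' add -us; stems whose last vowel is 'a' or 'e' add the prefix pi-.
So pufon → puasfon.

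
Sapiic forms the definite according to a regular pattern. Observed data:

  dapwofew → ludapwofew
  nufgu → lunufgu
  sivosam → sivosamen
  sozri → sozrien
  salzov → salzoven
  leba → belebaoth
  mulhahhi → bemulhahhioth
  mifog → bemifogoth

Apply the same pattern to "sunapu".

sozri and mulhahhi both end in -i yet inflect differently (sozrien, bemulhahhioth), so the final letter is not what conditions the rule; the first letter is.
"sunapu" begins with s-. The stems beginning with s- (sivosam → sivosamen, sozri → sozrien, salzov → salzoven) add -en.
So sunapu → sunapuen.

sunapuen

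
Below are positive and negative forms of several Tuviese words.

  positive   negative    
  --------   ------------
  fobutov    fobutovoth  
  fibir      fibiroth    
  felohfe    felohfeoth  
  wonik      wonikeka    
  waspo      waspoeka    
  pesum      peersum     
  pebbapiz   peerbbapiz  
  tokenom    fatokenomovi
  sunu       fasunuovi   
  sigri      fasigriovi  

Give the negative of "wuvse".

wuvseeka

pesum and tokenom both end in -m yet inflect differently (peersum, fatokenomovi), so the final letter is not what conditions the rule; the first letter is.
"wuvse" begins with w-. The stems beginning with w- (wonik → wonikeka, waspo → waspoeka) add -eka.
The other patterns: stems beginning with f- add -oth; stems beginning with p- insert -er- after the first vowel; stems beginning with s- or t- add fa- … -ovi around the stem.
So wuvse → wuvseeka.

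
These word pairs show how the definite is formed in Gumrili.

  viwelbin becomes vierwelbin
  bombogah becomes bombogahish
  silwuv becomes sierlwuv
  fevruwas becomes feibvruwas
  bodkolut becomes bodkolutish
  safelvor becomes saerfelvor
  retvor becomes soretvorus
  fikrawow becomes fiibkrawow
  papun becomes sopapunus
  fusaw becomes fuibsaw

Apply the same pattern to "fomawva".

foibmawva

papun and viwelbin both end in -n yet inflect differently (sopapunus, vierwelbin), so the final letter is not what conditions the rule; the first letter is.
"fomawva" begins with f-. The stems beginning with f- (fikrawow → fiibkrawow, fusaw → fuibsaw, fevruwas → feibvruwas) insert -ib- after the first vowel.
The other patterns: stems beginning with p- or r- add so- … -us around the stem; stems beginning with b- add -ish; stems beginning with s- or v- insert -er- after the first vowel.
So fomawva → foibmawva.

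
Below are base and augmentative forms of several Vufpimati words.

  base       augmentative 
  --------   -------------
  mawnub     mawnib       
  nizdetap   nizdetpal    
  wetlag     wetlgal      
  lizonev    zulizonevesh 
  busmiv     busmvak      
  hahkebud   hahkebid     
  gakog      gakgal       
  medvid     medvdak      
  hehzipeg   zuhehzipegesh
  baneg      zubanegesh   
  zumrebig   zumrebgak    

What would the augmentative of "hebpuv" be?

hebpiv

"hebpuv" has last vowel 'u'. The stems whose last vowel is 'u' (hahkebud → hahkebid, mawnub → mawnib) change the last vowel to 'i'.
The other patterns: stems whose last vowel is 'e' add zu- … -esh around the stem; stems whose last vowel is 'i' delete the last vowel and add -ak; stems whose last vowel is 'a' or 'o' delete the last vowel and add -al.
So hebpuv → hebpiv.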